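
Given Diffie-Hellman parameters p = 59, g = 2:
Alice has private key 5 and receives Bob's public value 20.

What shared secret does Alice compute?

Step 1: s = B^a mod p = 20^5 mod 59.
  20^1 mod 59 = 20
  20^2 mod 59 = (20 * 20) mod 59 = 46
  20^3 mod 59 = (46 * 20) mod 59 = 35
  20^4 mod 59 = (35 * 20) mod 59 = 51
  20^5 mod 59 = (51 * 20) mod 59 = 17
Result: shared secret = 17.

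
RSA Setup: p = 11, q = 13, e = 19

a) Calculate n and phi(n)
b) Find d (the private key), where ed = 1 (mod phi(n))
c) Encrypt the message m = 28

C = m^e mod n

Step 1: n = 11 * 13 = 143.
Step 2: phi(n) = (11-1)(13-1) = 10 * 12 = 120.
Step 3: Find d = 19^(-1) mod 120 = 19.
  Verify: 19 * 19 = 361 = 1 (mod 120).
Step 4: C = 28^19 mod 143 = 24.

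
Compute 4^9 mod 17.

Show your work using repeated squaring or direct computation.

Step 1: Compute 4^9 mod 17 step by step, reducing modulo 17 at each step.
  4^1 mod 17 = 4
  4^2 mod 17 = (4 * 4) mod 17 = 16
  4^3 mod 17 = (16 * 4) mod 17 = 13
  4^4 mod 17 = (13 * 4) mod 17 = 1
  4^5 mod 17 = (1 * 4) mod 17 = 4
  4^6 mod 17 = (4 * 4) mod 17 = 16
  4^7 mod 17 = (16 * 4) mod 17 = 13
  4^8 mod 17 = (13 * 4) mod 17 = 1
  4^9 mod 17 = (1 * 4) mod 17 = 4
Step 2: Result = 4.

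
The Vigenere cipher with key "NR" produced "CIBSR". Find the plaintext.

Step 1: Extend key: NRNRN
Step 2: Decrypt each letter (c - k) mod 26:
  C(2) - N(13) = (2-13) mod 26 = 15 = P
  I(8) - R(17) = (8-17) mod 26 = 17 = R
  B(1) - N(13) = (1-13) mod 26 = 14 = O
  S(18) - R(17) = (18-17) mod 26 = 1 = B
  R(17) - N(13) = (17-13) mod 26 = 4 = E
Plaintext: PROBE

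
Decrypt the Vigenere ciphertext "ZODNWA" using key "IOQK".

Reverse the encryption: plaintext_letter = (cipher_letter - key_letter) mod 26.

Step 1: Extend key: IOQKIO
Step 2: Decrypt each letter (c - k) mod 26:
  Z(25) - I(8) = (25-8) mod 26 = 17 = R
  O(14) - O(14) = (14-14) mod 26 = 0 = A
  D(3) - Q(16) = (3-16) mod 26 = 13 = N
  N(13) - K(10) = (13-10) mod 26 = 3 = D
  W(22) - I(8) = (22-8) mod 26 = 14 = O
  A(0) - O(14) = (0-14) mod 26 = 12 = M
Plaintext: RANDOM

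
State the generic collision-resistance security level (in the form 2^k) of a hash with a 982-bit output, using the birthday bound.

Step 1: The birthday paradox gives collision probability ~50% after sqrt(2^n) = 2^(n/2) hashes.
Step 2: For 982-bit output: 2^(982/2) = 2^491.
Step 3: Approximately 2^491 hash computations needed.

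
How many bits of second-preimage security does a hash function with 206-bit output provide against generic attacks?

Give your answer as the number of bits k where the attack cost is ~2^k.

Step 1: The hash has a 206-bit output.
Step 2: Second-preimage resistance means: given a specific input x, it should be infeasible to find a different y with h(y) = h(x).
With a 206-bit output, a generic search for a second preimage costs about 2^206 evaluations (each trial matches the fixed target with probability 2^-206).
Step 3: Security level = 206 bits.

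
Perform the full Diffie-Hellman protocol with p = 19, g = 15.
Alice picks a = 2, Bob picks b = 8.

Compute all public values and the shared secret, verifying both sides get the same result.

Step 1: A = g^a mod p = 15^2 mod 19 = 16.
Step 2: B = g^b mod p = 15^8 mod 19 = 5.
Step 3: Alice computes s = B^a mod p = 5^2 mod 19 = 6.
Step 4: Bob computes s = A^b mod p = 16^8 mod 19 = 6.
Both sides agree: shared secret = 6.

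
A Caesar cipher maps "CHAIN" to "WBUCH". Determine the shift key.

Step 1: Compare first letters: C (position 2) -> W (position 22).
Step 2: Shift = (22 - 2) mod 26 = 20.
The shift value is 20.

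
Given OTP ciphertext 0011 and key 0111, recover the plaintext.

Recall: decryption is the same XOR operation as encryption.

Step 1: XOR ciphertext with key:
  Ciphertext: 0011
  Key:        0111
  XOR:        0100
Step 2: Plaintext = 0100 = 4 in decimal.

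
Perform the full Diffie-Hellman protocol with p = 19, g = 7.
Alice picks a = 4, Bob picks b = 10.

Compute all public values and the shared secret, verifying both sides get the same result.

Step 1: A = g^a mod p = 7^4 mod 19 = 7.
Step 2: B = g^b mod p = 7^10 mod 19 = 7.
Step 3: Alice computes s = B^a mod p = 7^4 mod 19 = 7.
Step 4: Bob computes s = A^b mod p = 7^10 mod 19 = 7.
Both sides agree: shared secret = 7.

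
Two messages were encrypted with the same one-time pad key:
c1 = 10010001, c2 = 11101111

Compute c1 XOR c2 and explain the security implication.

Step 1: c1 XOR c2 = (m1 XOR k) XOR (m2 XOR k).
Step 2: By XOR associativity/commutativity: = m1 XOR m2 XOR k XOR k = m1 XOR m2.
Step 3: 10010001 XOR 11101111 = 01111110 = 126.
Step 4: The key cancels out! An attacker learns m1 XOR m2 = 126, revealing the relationship between plaintexts.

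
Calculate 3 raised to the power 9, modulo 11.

Step 1: Compute 3^9 mod 11 step by step, reducing modulo 11 at each step.
  3^1 mod 11 = 3
  3^2 mod 11 = (3 * 3) mod 11 = 9
  3^3 mod 11 = (9 * 3) mod 11 = 5
  3^4 mod 11 = (5 * 3) mod 11 = 4
  3^5 mod 11 = (4 * 3) mod 11 = 1
  3^6 mod 11 = (1 * 3) mod 11 = 3
  3^7 mod 11 = (3 * 3) mod 11 = 9
  3^8 mod 11 = (9 * 3) mod 11 = 5
  3^9 mod 11 = (5 * 3) mod 11 = 4
Step 2: Result = 4.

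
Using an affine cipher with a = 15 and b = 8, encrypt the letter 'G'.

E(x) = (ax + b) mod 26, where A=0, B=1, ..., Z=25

Step 1: Convert 'G' to number: x = 6.
Step 2: E(6) = (15 * 6 + 8) mod 26 = 98 mod 26 = 20.
Step 3: Convert 20 back to letter: U.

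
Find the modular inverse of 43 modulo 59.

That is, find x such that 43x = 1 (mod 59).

Step 1: We need x such that 43 * x = 1 (mod 59).
Step 2: Using the extended Euclidean algorithm or trial:
  43 * 11 = 473 = 8 * 59 + 1.
Step 3: Since 473 mod 59 = 1, the inverse is x = 11.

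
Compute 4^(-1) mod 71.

Step 1: We need x such that 4 * x = 1 (mod 71).
Step 2: Using the extended Euclidean algorithm or trial:
  4 * 18 = 72 = 1 * 71 + 1.
Step 3: Since 72 mod 71 = 1, the inverse is x = 18.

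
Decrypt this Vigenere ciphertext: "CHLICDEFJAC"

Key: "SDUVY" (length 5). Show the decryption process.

Step 1: Key 'SDUVY' has length 5. Extended key: SDUVYSDUVYS
Step 2: Decrypt each position:
  C(2) - S(18) = 10 = K
  H(7) - D(3) = 4 = E
  L(11) - U(20) = 17 = R
  I(8) - V(21) = 13 = N
  C(2) - Y(24) = 4 = E
  D(3) - S(18) = 11 = L
  E(4) - D(3) = 1 = B
  F(5) - U(20) = 11 = L
  J(9) - V(21) = 14 = O
  A(0) - Y(24) = 2 = C
  C(2) - S(18) = 10 = K
Plaintext: KERNELBLOCK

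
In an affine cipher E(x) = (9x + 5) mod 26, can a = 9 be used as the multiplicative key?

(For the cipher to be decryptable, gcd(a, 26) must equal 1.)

Step 1: Compute gcd(9, 26).
Step 2: gcd(9, 26) = 1.
Since gcd = 1, 9 is coprime with 26, so it is a valid key.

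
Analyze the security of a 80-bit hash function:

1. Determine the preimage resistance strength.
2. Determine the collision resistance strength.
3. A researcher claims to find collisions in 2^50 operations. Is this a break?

Step 1: Preimage resistance requires brute-force of 2^80 operations.
Step 2: Collision resistance (birthday bound) = 2^(80/2) = 2^40.
Step 3: The claimed attack costs 2^50 operations.
Step 4: Since 2^50 >= 2^40, the claimed attack is no faster than the generic birthday attack, so this does not break collision resistance.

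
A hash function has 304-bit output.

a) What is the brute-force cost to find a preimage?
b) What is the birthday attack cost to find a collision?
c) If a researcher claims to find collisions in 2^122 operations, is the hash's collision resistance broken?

Step 1: Preimage resistance requires brute-force of 2^304 operations.
Step 2: Collision resistance (birthday bound) = 2^(304/2) = 2^152.
Step 3: The claimed attack costs 2^122 operations.
Step 4: Since 2^122 < 2^152, the claimed attack beats the generic birthday bound, so collision resistance is broken.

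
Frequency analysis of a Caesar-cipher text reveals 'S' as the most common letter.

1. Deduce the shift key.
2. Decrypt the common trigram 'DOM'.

Step 1: In English, 'E' is the most frequent letter (12.7%).
Step 2: The most frequent ciphertext letter is 'S' (position 18).
Step 3: Shift = (18 - 4) mod 26 = 14.
Step 4: Decrypt 'DOM' by shifting back 14:
  D -> P
  O -> A
  M -> Y
Step 5: 'DOM' decrypts to 'PAY'.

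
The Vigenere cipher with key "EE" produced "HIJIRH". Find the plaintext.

Step 1: Extend key: EEEEEE
Step 2: Decrypt each letter (c - k) mod 26:
  H(7) - E(4) = (7-4) mod 26 = 3 = D
  I(8) - E(4) = (8-4) mod 26 = 4 = E
  J(9) - E(4) = (9-4) mod 26 = 5 = F
  I(8) - E(4) = (8-4) mod 26 = 4 = E
  R(17) - E(4) = (17-4) mod 26 = 13 = N
  H(7) - E(4) = (7-4) mod 26 = 3 = D
Plaintext: DEFEND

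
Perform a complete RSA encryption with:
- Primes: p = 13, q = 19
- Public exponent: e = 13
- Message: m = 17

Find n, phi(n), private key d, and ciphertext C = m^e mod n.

Step 1: n = 13 * 19 = 247.
Step 2: phi(n) = (13-1)(19-1) = 12 * 18 = 216.
Step 3: Find d = 13^(-1) mod 216 = 133.
  Verify: 13 * 133 = 1729 = 1 (mod 216).
Step 4: C = 17^13 mod 247 = 225.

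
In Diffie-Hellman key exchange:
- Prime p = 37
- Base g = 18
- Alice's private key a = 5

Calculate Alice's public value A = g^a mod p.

Step 1: A = g^a mod p = 18^5 mod 37.
  18^1 mod 37 = 18
  18^2 mod 37 = (18 * 18) mod 37 = 28
  18^3 mod 37 = (28 * 18) mod 37 = 23
  18^4 mod 37 = (23 * 18) mod 37 = 7
  18^5 mod 37 = (7 * 18) mod 37 = 15
Result: A = 15.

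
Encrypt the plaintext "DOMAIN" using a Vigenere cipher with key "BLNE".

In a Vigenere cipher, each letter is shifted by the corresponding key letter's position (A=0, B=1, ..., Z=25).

Step 1: Repeat key to match plaintext length:
  Plaintext: DOMAIN
  Key:       BLNEBL
Step 2: Encrypt each letter:
  D(3) + B(1) = (3+1) mod 26 = 4 = E
  O(14) + L(11) = (14+11) mod 26 = 25 = Z
  M(12) + N(13) = (12+13) mod 26 = 25 = Z
  A(0) + E(4) = (0+4) mod 26 = 4 = E
  I(8) + B(1) = (8+1) mod 26 = 9 = J
  N(13) + L(11) = (13+11) mod 26 = 24 = Y
Ciphertext: EZZEJY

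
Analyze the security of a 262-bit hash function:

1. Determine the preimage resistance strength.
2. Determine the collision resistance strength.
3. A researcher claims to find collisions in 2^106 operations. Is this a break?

Step 1: Preimage resistance requires brute-force of 2^262 operations.
Step 2: Collision resistance (birthday bound) = 2^(262/2) = 2^131.
Step 3: The claimed attack costs 2^106 operations.
Step 4: Since 2^106 < 2^131, the claimed attack beats the generic birthday bound, so collision resistance is broken.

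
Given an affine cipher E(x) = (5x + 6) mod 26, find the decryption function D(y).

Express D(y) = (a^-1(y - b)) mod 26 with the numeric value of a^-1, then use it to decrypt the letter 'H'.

Step 1: Find a^-1, the modular inverse of 5 mod 26.
Step 2: We need 5 * a^-1 = 1 (mod 26).
Step 3: 5 * 21 = 105 = 4 * 26 + 1, so a^-1 = 21.
Step 4: D(y) = 21(y - 6) mod 26.
Step 5: Apply to 'H' (y = 7): D(7) = 21 * (7 - 6) mod 26 = 21 * 1 mod 26 = 21 -> 'V'.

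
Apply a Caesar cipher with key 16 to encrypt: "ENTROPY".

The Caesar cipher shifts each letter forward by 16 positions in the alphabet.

Step 1: For each letter, shift forward by 16 positions (mod 26).
  E (position 4) -> position (4+16) mod 26 = 20 -> U
  N (position 13) -> position (13+16) mod 26 = 3 -> D
  T (position 19) -> position (19+16) mod 26 = 9 -> J
  R (position 17) -> position (17+16) mod 26 = 7 -> H
  O (position 14) -> position (14+16) mod 26 = 4 -> E
  P (position 15) -> position (15+16) mod 26 = 5 -> F
  Y (position 24) -> position (24+16) mod 26 = 14 -> O
Result: UDJHEFO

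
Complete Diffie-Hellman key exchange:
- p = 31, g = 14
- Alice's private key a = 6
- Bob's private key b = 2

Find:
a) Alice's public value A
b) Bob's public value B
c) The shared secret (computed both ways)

Step 1: A = g^a mod p = 14^6 mod 31 = 8.
Step 2: B = g^b mod p = 14^2 mod 31 = 10.
Step 3: Alice computes s = B^a mod p = 10^6 mod 31 = 2.
Step 4: Bob computes s = A^b mod p = 8^2 mod 31 = 2.
Both sides agree: shared secret = 2.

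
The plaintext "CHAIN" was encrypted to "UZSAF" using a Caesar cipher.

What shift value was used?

Step 1: Compare first letters: C (position 2) -> U (position 20).
Step 2: Shift = (20 - 2) mod 26 = 18.
The shift value is 18.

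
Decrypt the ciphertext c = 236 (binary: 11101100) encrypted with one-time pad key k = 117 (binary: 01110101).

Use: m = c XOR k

Step 1: XOR ciphertext with key:
  Ciphertext: 11101100
  Key:        01110101
  XOR:        10011001
Step 2: Plaintext = 10011001 = 153 in decimal.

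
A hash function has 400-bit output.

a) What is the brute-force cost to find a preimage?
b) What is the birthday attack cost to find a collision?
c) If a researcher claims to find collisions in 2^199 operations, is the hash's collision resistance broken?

Step 1: Preimage resistance requires brute-force of 2^400 operations.
Step 2: Collision resistance (birthday bound) = 2^(400/2) = 2^200.
Step 3: The claimed attack costs 2^199 operations.
Step 4: Since 2^199 < 2^200, the claimed attack beats the generic birthday bound, so collision resistance is broken.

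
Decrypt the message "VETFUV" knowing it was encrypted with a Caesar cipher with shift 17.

Step 1: Reverse the shift by subtracting 17 from each letter position.
  V (position 21) -> position (21-17) mod 26 = 4 -> E
  E (position 4) -> position (4-17) mod 26 = 13 -> N
  T (position 19) -> position (19-17) mod 26 = 2 -> C
  F (position 5) -> position (5-17) mod 26 = 14 -> O
  U (position 20) -> position (20-17) mod 26 = 3 -> D
  V (position 21) -> position (21-17) mod 26 = 4 -> E
Decrypted message: ENCODE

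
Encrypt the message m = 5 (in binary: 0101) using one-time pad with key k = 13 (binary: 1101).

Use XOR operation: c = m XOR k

Step 1: Write out the XOR operation bit by bit:
  Message: 0101
  Key:     1101
  XOR:     1000
Step 2: Convert to decimal: 1000 = 8.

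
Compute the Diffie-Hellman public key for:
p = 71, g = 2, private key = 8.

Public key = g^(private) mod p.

Step 1: A = g^a mod p = 2^8 mod 71.
  2^1 mod 71 = 2
  2^2 mod 71 = (2 * 2) mod 71 = 4
  2^3 mod 71 = (4 * 2) mod 71 = 8
  2^4 mod 71 = (8 * 2) mod 71 = 16
  2^5 mod 71 = (16 * 2) mod 71 = 32
  2^6 mod 71 = (32 * 2) mod 71 = 64
  2^7 mod 71 = (64 * 2) mod 71 = 57
  2^8 mod 71 = (57 * 2) mod 71 = 43
Result: A = 43.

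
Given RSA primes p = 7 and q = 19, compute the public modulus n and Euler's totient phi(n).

Step 1: n = p * q = 7 * 19 = 133.
Step 2: phi(n) = (p-1)(q-1) = 6 * 18 = 108.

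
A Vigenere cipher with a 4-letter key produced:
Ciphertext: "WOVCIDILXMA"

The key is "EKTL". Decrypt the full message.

Step 1: Key 'EKTL' has length 4. Extended key: EKTLEKTLEKT
Step 2: Decrypt each position:
  W(22) - E(4) = 18 = S
  O(14) - K(10) = 4 = E
  V(21) - T(19) = 2 = C
  C(2) - L(11) = 17 = R
  I(8) - E(4) = 4 = E
  D(3) - K(10) = 19 = T
  I(8) - T(19) = 15 = P
  L(11) - L(11) = 0 = A
  X(23) - E(4) = 19 = T
  M(12) - K(10) = 2 = C
  A(0) - T(19) = 7 = H
Plaintext: SECRETPATCH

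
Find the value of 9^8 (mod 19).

Step 1: Compute 9^8 mod 19 step by step, reducing modulo 19 at each step.
  9^1 mod 19 = 9
  9^2 mod 19 = (9 * 9) mod 19 = 5
  9^3 mod 19 = (5 * 9) mod 19 = 7
  9^4 mod 19 = (7 * 9) mod 19 = 6
  9^5 mod 19 = (6 * 9) mod 19 = 16
  9^6 mod 19 = (16 * 9) mod 19 = 11
  9^7 mod 19 = (11 * 9) mod 19 = 4
  9^8 mod 19 = (4 * 9) mod 19 = 17
Step 2: Result = 17.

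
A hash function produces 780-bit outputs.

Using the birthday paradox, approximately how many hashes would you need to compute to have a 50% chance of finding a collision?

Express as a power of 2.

Step 1: The birthday paradox gives collision probability ~50% after sqrt(2^n) = 2^(n/2) hashes.
Step 2: For 780-bit output: 2^(780/2) = 2^390.
Step 3: Approximately 2^390 hash computations needed.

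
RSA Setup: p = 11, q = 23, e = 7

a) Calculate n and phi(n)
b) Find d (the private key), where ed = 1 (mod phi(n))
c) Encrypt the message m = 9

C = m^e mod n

Step 1: n = 11 * 23 = 253.
Step 2: phi(n) = (11-1)(23-1) = 10 * 22 = 220.
Step 3: Find d = 7^(-1) mod 220 = 63.
  Verify: 7 * 63 = 441 = 1 (mod 220).
Step 4: C = 9^7 mod 253 = 4.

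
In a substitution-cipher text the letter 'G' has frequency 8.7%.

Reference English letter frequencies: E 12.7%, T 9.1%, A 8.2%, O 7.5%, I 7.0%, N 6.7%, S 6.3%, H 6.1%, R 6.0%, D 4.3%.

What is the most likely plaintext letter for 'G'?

Step 1: The observed frequency is 8.7%.
Step 2: Compare with English frequencies:
  E: 12.7% (difference: 4.0%)
  T: 9.1% (difference: 0.4%) <-- closest
  A: 8.2% (difference: 0.5%)
  O: 7.5% (difference: 1.2%)
  I: 7.0% (difference: 1.7%)
  N: 6.7% (difference: 2.0%)
  S: 6.3% (difference: 2.4%)
  H: 6.1% (difference: 2.6%)
  R: 6.0% (difference: 2.7%)
  D: 4.3% (difference: 4.4%)
Step 3: 'G' most likely represents 'T' (frequency 9.1%).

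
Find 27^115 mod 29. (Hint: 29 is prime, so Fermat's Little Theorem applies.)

Step 1: Since 29 is prime, by Fermat's Little Theorem: 27^28 = 1 (mod 29).
Step 2: Reduce exponent: 115 mod 28 = 3.
Step 3: So 27^115 = 27^3 (mod 29).
Step 4: 27^3 mod 29 = 21.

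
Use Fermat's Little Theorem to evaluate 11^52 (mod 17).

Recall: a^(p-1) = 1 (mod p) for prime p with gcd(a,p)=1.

Step 1: Since 17 is prime, by Fermat's Little Theorem: 11^16 = 1 (mod 17).
Step 2: Reduce exponent: 52 mod 16 = 4.
Step 3: So 11^52 = 11^4 (mod 17).
Step 4: 11^4 mod 17 = 4.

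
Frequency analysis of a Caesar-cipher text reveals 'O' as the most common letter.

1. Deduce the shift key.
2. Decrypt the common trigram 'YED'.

Step 1: In English, 'E' is the most frequent letter (12.7%).
Step 2: The most frequent ciphertext letter is 'O' (position 14).
Step 3: Shift = (14 - 4) mod 26 = 10.
Step 4: Decrypt 'YED' by shifting back 10:
  Y -> O
  E -> U
  D -> T
Step 5: 'YED' decrypts to 'OUT'.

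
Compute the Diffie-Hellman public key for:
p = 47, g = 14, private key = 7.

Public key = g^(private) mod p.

Step 1: A = g^a mod p = 14^7 mod 47.
  14^1 mod 47 = 14
  14^2 mod 47 = (14 * 14) mod 47 = 8
  14^3 mod 47 = (8 * 14) mod 47 = 18
  14^4 mod 47 = (18 * 14) mod 47 = 17
  14^5 mod 47 = (17 * 14) mod 47 = 3
  14^6 mod 47 = (3 * 14) mod 47 = 42
  14^7 mod 47 = (42 * 14) mod 47 = 24
Result: A = 24.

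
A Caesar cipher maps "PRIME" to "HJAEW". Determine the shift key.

Step 1: Compare first letters: P (position 15) -> H (position 7).
Step 2: Shift = (7 - 15) mod 26 = 18.
The shift value is 18.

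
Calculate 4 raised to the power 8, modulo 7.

Step 1: Compute 4^8 mod 7 step by step, reducing modulo 7 at each step.
  4^1 mod 7 = 4
  4^2 mod 7 = (4 * 4) mod 7 = 2
  4^3 mod 7 = (2 * 4) mod 7 = 1
  4^4 mod 7 = (1 * 4) mod 7 = 4
  4^5 mod 7 = (4 * 4) mod 7 = 2
  4^6 mod 7 = (2 * 4) mod 7 = 1
  4^7 mod 7 = (1 * 4) mod 7 = 4
  4^8 mod 7 = (4 * 4) mod 7 = 2
Step 2: Result = 2.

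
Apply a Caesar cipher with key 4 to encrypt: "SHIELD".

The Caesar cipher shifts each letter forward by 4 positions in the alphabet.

Step 1: For each letter, shift forward by 4 positions (mod 26).
  S (position 18) -> position (18+4) mod 26 = 22 -> W
  H (position 7) -> position (7+4) mod 26 = 11 -> L
  I (position 8) -> position (8+4) mod 26 = 12 -> M
  E (position 4) -> position (4+4) mod 26 = 8 -> I
  L (position 11) -> position (11+4) mod 26 = 15 -> P
  D (position 3) -> position (3+4) mod 26 = 7 -> H
Result: WLMIPH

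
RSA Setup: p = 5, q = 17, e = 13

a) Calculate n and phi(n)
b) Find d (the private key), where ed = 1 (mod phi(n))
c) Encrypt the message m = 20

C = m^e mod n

Step 1: n = 5 * 17 = 85.
Step 2: phi(n) = (5-1)(17-1) = 4 * 16 = 64.
Step 3: Find d = 13^(-1) mod 64 = 5.
  Verify: 13 * 5 = 65 = 1 (mod 64).
Step 4: C = 20^13 mod 85 = 80.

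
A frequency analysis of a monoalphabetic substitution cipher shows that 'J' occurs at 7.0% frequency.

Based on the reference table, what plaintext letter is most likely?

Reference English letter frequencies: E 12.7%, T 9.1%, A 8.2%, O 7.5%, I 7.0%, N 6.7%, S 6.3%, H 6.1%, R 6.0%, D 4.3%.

Step 1: The observed frequency is 7.0%.
Step 2: Compare with English frequencies:
  E: 12.7% (difference: 5.7%)
  T: 9.1% (difference: 2.1%)
  A: 8.2% (difference: 1.2%)
  O: 7.5% (difference: 0.5%)
  I: 7.0% (difference: 0.0%) <-- closest
  N: 6.7% (difference: 0.3%)
  S: 6.3% (difference: 0.7%)
  H: 6.1% (difference: 0.9%)
  R: 6.0% (difference: 1.0%)
  D: 4.3% (difference: 2.7%)
Step 3: 'J' most likely represents 'I' (frequency 7.0%).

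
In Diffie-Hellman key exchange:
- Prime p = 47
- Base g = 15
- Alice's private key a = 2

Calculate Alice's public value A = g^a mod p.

Step 1: A = g^a mod p = 15^2 mod 47.
  15^1 mod 47 = 15
  15^2 mod 47 = (15 * 15) mod 47 = 37
Result: A = 37.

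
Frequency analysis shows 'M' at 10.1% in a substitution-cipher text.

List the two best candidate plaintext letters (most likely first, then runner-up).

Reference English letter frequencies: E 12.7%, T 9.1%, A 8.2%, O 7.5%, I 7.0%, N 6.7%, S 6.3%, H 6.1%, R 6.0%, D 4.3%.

Step 1: Observed frequency of 'M' is 10.1%.
Step 2: Compute distances to each reference frequency and sort:
  T (9.1%): difference = 1.0% <-- BEST
  A (8.2%): difference = 1.9% <-- RUNNER-UP
  E (12.7%): difference = 2.6%
  O (7.5%): difference = 2.6%
  I (7.0%): difference = 3.1%
Step 3: Most likely is 'T' (9.1%, diff 1.0%); second most likely is 'A' (8.2%, diff 1.9%).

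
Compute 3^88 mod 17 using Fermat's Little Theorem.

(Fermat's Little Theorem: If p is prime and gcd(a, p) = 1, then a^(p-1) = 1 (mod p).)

Step 1: Since 17 is prime, by Fermat's Little Theorem: 3^16 = 1 (mod 17).
Step 2: Reduce exponent: 88 mod 16 = 8.
Step 3: So 3^88 = 3^8 (mod 17).
Step 4: 3^8 mod 17 = 16.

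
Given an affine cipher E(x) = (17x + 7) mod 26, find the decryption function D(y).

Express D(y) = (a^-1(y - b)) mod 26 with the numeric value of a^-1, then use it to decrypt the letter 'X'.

Step 1: Find a^-1, the modular inverse of 17 mod 26.
Step 2: We need 17 * a^-1 = 1 (mod 26).
Step 3: 17 * 23 = 391 = 15 * 26 + 1, so a^-1 = 23.
Step 4: D(y) = 23(y - 7) mod 26.
Step 5: Apply to 'X' (y = 23): D(23) = 23 * (23 - 7) mod 26 = 23 * 16 mod 26 = 4 -> 'E'.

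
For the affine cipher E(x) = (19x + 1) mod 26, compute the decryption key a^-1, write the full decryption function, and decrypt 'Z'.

Step 1: Find a^-1, the modular inverse of 19 mod 26.
Step 2: We need 19 * a^-1 = 1 (mod 26).
Step 3: 19 * 11 = 209 = 8 * 26 + 1, so a^-1 = 11.
Step 4: D(y) = 11(y - 1) mod 26.
Step 5: Apply to 'Z' (y = 25): D(25) = 11 * (25 - 1) mod 26 = 11 * 24 mod 26 = 4 -> 'E'.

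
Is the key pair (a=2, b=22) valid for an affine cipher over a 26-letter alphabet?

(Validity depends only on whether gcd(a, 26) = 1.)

Step 1: Compute gcd(2, 26).
Step 2: gcd(2, 26) = 2.
Since gcd = 2 != 1, 2 shares a common factor with 26, so it cannot be used.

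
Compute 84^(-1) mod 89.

Step 1: We need x such that 84 * x = 1 (mod 89).
Step 2: Using the extended Euclidean algorithm or trial:
  84 * 71 = 5964 = 67 * 89 + 1.
Step 3: Since 5964 mod 89 = 1, the inverse is x = 71.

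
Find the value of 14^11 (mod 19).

Step 1: Compute 14^11 mod 19 step by step, reducing modulo 19 at each step.
  14^1 mod 19 = 14
  14^2 mod 19 = (14 * 14) mod 19 = 6
  14^3 mod 19 = (6 * 14) mod 19 = 8
  14^4 mod 19 = (8 * 14) mod 19 = 17
  14^5 mod 19 = (17 * 14) mod 19 = 10
  14^6 mod 19 = (10 * 14) mod 19 = 7
  14^7 mod 19 = (7 * 14) mod 19 = 3
  14^8 mod 19 = (3 * 14) mod 19 = 4
  14^9 mod 19 = (4 * 14) mod 19 = 18
  14^10 mod 19 = (18 * 14) mod 19 = 5
  14^11 mod 19 = (5 * 14) mod 19 = 13
Step 2: Result = 13.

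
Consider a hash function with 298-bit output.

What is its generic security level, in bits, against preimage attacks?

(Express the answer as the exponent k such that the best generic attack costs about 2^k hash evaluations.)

Step 1: The hash has a 298-bit output.
Step 2: Preimage resistance means: given a digest h(x), it should be infeasible to find any input that hashes to it.
With a 298-bit output there are 2^298 possible digests, so a generic brute-force preimage search costs about 2^298 evaluations.
Step 3: Security level = 298 bits.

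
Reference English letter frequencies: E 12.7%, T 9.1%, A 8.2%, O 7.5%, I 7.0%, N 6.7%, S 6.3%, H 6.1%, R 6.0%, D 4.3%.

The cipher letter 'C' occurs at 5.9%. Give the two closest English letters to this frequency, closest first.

Step 1: Observed frequency of 'C' is 5.9%.
Step 2: Compute distances to each reference frequency and sort:
  R (6.0%): difference = 0.1% <-- BEST
  H (6.1%): difference = 0.2% <-- RUNNER-UP
  S (6.3%): difference = 0.4%
  N (6.7%): difference = 0.8%
  I (7.0%): difference = 1.1%
Step 3: Most likely is 'R' (6.0%, diff 0.1%); second most likely is 'H' (6.1%, diff 0.2%).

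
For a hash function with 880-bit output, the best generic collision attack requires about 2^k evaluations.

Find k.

Step 1: The hash has a 880-bit output.
Step 2: Collision resistance means it should be infeasible to find any x != y with h(x) = h(y).
By the birthday bound, a generic collision search succeeds after about sqrt(2^880) = 2^(880/2) = 2^440 evaluations.
Step 3: Security level = 440 bits.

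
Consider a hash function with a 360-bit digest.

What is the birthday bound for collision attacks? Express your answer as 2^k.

Step 1: The birthday paradox gives collision probability ~50% after sqrt(2^n) = 2^(n/2) hashes.
Step 2: For 360-bit output: 2^(360/2) = 2^180.
Step 3: Approximately 2^180 hash computations needed.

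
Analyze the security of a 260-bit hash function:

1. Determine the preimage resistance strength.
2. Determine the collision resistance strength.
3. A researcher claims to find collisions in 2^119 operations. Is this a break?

Step 1: Preimage resistance requires brute-force of 2^260 operations.
Step 2: Collision resistance (birthday bound) = 2^(260/2) = 2^130.
Step 3: The claimed attack costs 2^119 operations.
Step 4: Since 2^119 < 2^130, the claimed attack beats the generic birthday bound, so collision resistance is broken.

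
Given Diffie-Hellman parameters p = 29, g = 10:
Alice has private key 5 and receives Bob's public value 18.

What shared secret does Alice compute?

Step 1: s = B^a mod p = 18^5 mod 29.
  18^1 mod 29 = 18
  18^2 mod 29 = (18 * 18) mod 29 = 5
  18^3 mod 29 = (5 * 18) mod 29 = 3
  18^4 mod 29 = (3 * 18) mod 29 = 25
  18^5 mod 29 = (25 * 18) mod 29 = 15
Result: shared secret = 15.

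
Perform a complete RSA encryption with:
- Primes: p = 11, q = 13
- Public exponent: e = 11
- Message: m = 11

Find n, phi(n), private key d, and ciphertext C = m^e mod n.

Step 1: n = 11 * 13 = 143.
Step 2: phi(n) = (11-1)(13-1) = 10 * 12 = 120.
Step 3: Find d = 11^(-1) mod 120 = 11.
  Verify: 11 * 11 = 121 = 1 (mod 120).
Step 4: C = 11^11 mod 143 = 110.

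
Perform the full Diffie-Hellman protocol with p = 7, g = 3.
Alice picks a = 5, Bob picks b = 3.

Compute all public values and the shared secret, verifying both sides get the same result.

Step 1: A = g^a mod p = 3^5 mod 7 = 5.
Step 2: B = g^b mod p = 3^3 mod 7 = 6.
Step 3: Alice computes s = B^a mod p = 6^5 mod 7 = 6.
Step 4: Bob computes s = A^b mod p = 5^3 mod 7 = 6.
Both sides agree: shared secret = 6.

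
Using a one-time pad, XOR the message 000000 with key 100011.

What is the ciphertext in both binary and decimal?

Step 1: Write out the XOR operation bit by bit:
  Message: 000000
  Key:     100011
  XOR:     100011
Step 2: Convert to decimal: 100011 = 35.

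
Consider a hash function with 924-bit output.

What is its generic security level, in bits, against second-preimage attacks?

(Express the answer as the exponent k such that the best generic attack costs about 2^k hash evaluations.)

Step 1: The hash has a 924-bit output.
Step 2: Second-preimage resistance means: given a specific input x, it should be infeasible to find a different y with h(y) = h(x).
With a 924-bit output, a generic search for a second preimage costs about 2^924 evaluations (each trial matches the fixed target with probability 2^-924).
Step 3: Security level = 924 bits.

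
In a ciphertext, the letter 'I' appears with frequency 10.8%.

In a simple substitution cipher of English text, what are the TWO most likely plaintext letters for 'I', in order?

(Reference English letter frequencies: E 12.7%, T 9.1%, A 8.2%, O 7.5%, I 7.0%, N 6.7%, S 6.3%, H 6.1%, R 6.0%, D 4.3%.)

Step 1: Observed frequency of 'I' is 10.8%.
Step 2: Compute distances to each reference frequency and sort:
  T (9.1%): difference = 1.7% <-- BEST
  E (12.7%): difference = 1.9% <-- RUNNER-UP
  A (8.2%): difference = 2.6%
  O (7.5%): difference = 3.3%
  I (7.0%): difference = 3.8%
Step 3: Most likely is 'T' (9.1%, diff 1.7%); second most likely is 'E' (12.7%, diff 1.9%).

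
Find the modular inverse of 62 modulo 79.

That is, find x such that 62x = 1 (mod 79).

Step 1: We need x such that 62 * x = 1 (mod 79).
Step 2: Using the extended Euclidean algorithm or trial:
  62 * 65 = 4030 = 51 * 79 + 1.
Step 3: Since 4030 mod 79 = 1, the inverse is x = 65.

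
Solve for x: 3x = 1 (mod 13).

Step 1: We need x such that 3 * x = 1 (mod 13).
Step 2: Using the extended Euclidean algorithm or trial:
  3 * 9 = 27 = 2 * 13 + 1.
Step 3: Since 27 mod 13 = 1, the inverse is x = 9.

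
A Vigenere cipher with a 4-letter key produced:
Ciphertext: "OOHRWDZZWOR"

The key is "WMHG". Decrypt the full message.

Step 1: Key 'WMHG' has length 4. Extended key: WMHGWMHGWMH
Step 2: Decrypt each position:
  O(14) - W(22) = 18 = S
  O(14) - M(12) = 2 = C
  H(7) - H(7) = 0 = A
  R(17) - G(6) = 11 = L
  W(22) - W(22) = 0 = A
  D(3) - M(12) = 17 = R
  Z(25) - H(7) = 18 = S
  Z(25) - G(6) = 19 = T
  W(22) - W(22) = 0 = A
  O(14) - M(12) = 2 = C
  R(17) - H(7) = 10 = K
Plaintext: SCALARSTACK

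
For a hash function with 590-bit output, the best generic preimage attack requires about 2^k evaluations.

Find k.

Step 1: The hash has a 590-bit output.
Step 2: Preimage resistance means: given a digest h(x), it should be infeasible to find any input that hashes to it.
With a 590-bit output there are 2^590 possible digests, so a generic brute-force preimage search costs about 2^590 evaluations.
Step 3: Security level = 590 bits.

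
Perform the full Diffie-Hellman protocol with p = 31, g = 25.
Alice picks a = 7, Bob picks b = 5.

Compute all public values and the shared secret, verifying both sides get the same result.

Step 1: A = g^a mod p = 25^7 mod 31 = 25.
Step 2: B = g^b mod p = 25^5 mod 31 = 5.
Step 3: Alice computes s = B^a mod p = 5^7 mod 31 = 5.
Step 4: Bob computes s = A^b mod p = 25^5 mod 31 = 5.
Both sides agree: shared secret = 5.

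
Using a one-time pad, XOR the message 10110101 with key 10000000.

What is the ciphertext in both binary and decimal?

Step 1: Write out the XOR operation bit by bit:
  Message: 10110101
  Key:     10000000
  XOR:     00110101
Step 2: Convert to decimal: 00110101 = 53.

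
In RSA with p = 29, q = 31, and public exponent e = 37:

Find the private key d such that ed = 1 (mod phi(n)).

Step 1: n = 29 * 31 = 899.
Step 2: phi(n) = 28 * 30 = 840.
Step 3: Find d such that 37 * d = 1 (mod 840).
Step 4: d = 37^(-1) mod 840 = 613.
Verification: 37 * 613 = 22681 = 27 * 840 + 1.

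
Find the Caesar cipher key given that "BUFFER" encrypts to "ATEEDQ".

Step 1: Compare first letters: B (position 1) -> A (position 0).
Step 2: Shift = (0 - 1) mod 26 = 25.
The shift value is 25.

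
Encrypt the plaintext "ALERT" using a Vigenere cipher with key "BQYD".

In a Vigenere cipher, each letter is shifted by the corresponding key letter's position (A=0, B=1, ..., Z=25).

Step 1: Repeat key to match plaintext length:
  Plaintext: ALERT
  Key:       BQYDB
Step 2: Encrypt each letter:
  A(0) + B(1) = (0+1) mod 26 = 1 = B
  L(11) + Q(16) = (11+16) mod 26 = 1 = B
  E(4) + Y(24) = (4+24) mod 26 = 2 = C
  R(17) + D(3) = (17+3) mod 26 = 20 = U
  T(19) + B(1) = (19+1) mod 26 = 20 = U
Ciphertext: BBCUU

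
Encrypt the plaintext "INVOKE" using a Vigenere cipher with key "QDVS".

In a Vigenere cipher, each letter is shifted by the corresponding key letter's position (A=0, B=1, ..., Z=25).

Step 1: Repeat key to match plaintext length:
  Plaintext: INVOKE
  Key:       QDVSQD
Step 2: Encrypt each letter:
  I(8) + Q(16) = (8+16) mod 26 = 24 = Y
  N(13) + D(3) = (13+3) mod 26 = 16 = Q
  V(21) + V(21) = (21+21) mod 26 = 16 = Q
  O(14) + S(18) = (14+18) mod 26 = 6 = G
  K(10) + Q(16) = (10+16) mod 26 = 0 = A
  E(4) + D(3) = (4+3) mod 26 = 7 = H
Ciphertext: YQQGAH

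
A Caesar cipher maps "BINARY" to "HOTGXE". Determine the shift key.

Step 1: Compare first letters: B (position 1) -> H (position 7).
Step 2: Shift = (7 - 1) mod 26 = 6.
The shift value is 6.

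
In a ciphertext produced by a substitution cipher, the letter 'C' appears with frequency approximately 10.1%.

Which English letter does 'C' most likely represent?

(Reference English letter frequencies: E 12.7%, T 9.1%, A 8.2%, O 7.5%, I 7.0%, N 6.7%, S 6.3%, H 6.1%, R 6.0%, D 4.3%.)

Step 1: The observed frequency is 10.1%.
Step 2: Compare with English frequencies:
  E: 12.7% (difference: 2.6%)
  T: 9.1% (difference: 1.0%) <-- closest
  A: 8.2% (difference: 1.9%)
  O: 7.5% (difference: 2.6%)
  I: 7.0% (difference: 3.1%)
  N: 6.7% (difference: 3.4%)
  S: 6.3% (difference: 3.8%)
  H: 6.1% (difference: 4.0%)
  R: 6.0% (difference: 4.1%)
  D: 4.3% (difference: 5.8%)
Step 3: 'C' most likely represents 'T' (frequency 9.1%).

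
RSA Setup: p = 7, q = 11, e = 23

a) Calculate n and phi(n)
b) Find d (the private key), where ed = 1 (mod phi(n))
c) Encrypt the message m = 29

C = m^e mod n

Step 1: n = 7 * 11 = 77.
Step 2: phi(n) = (7-1)(11-1) = 6 * 10 = 60.
Step 3: Find d = 23^(-1) mod 60 = 47.
  Verify: 23 * 47 = 1081 = 1 (mod 60).
Step 4: C = 29^23 mod 77 = 57.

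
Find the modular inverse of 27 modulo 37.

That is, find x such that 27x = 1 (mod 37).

Step 1: We need x such that 27 * x = 1 (mod 37).
Step 2: Using the extended Euclidean algorithm or trial:
  27 * 11 = 297 = 8 * 37 + 1.
Step 3: Since 297 mod 37 = 1, the inverse is x = 11.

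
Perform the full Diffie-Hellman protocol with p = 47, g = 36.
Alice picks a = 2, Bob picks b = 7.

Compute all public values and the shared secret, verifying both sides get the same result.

Step 1: A = g^a mod p = 36^2 mod 47 = 27.
Step 2: B = g^b mod p = 36^7 mod 47 = 16.
Step 3: Alice computes s = B^a mod p = 16^2 mod 47 = 21.
Step 4: Bob computes s = A^b mod p = 27^7 mod 47 = 21.
Both sides agree: shared secret = 21.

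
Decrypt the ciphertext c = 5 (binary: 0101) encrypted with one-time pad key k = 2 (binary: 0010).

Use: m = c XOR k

Step 1: XOR ciphertext with key:
  Ciphertext: 0101
  Key:        0010
  XOR:        0111
Step 2: Plaintext = 0111 = 7 in decimal.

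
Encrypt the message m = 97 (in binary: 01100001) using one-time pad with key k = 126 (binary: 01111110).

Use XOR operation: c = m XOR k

Step 1: Write out the XOR operation bit by bit:
  Message: 01100001
  Key:     01111110
  XOR:     00011111
Step 2: Convert to decimal: 00011111 = 31.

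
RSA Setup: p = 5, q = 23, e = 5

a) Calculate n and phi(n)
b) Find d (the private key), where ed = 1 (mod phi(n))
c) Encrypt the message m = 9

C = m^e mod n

Step 1: n = 5 * 23 = 115.
Step 2: phi(n) = (5-1)(23-1) = 4 * 22 = 88.
Step 3: Find d = 5^(-1) mod 88 = 53.
  Verify: 5 * 53 = 265 = 1 (mod 88).
Step 4: C = 9^5 mod 115 = 54.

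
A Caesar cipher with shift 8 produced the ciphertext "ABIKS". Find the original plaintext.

Step 1: Reverse the shift by subtracting 8 from each letter position.
  A (position 0) -> position (0-8) mod 26 = 18 -> S
  B (position 1) -> position (1-8) mod 26 = 19 -> T
  I (position 8) -> position (8-8) mod 26 = 0 -> A
  K (position 10) -> position (10-8) mod 26 = 2 -> C
  S (position 18) -> position (18-8) mod 26 = 10 -> K
Decrypted message: STACK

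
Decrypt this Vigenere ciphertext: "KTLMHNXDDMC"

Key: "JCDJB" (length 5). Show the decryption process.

Step 1: Key 'JCDJB' has length 5. Extended key: JCDJBJCDJBJ
Step 2: Decrypt each position:
  K(10) - J(9) = 1 = B
  T(19) - C(2) = 17 = R
  L(11) - D(3) = 8 = I
  M(12) - J(9) = 3 = D
  H(7) - B(1) = 6 = G
  N(13) - J(9) = 4 = E
  X(23) - C(2) = 21 = V
  D(3) - D(3) = 0 = A
  D(3) - J(9) = 20 = U
  M(12) - B(1) = 11 = L
  C(2) - J(9) = 19 = T
Plaintext: BRIDGEVAULT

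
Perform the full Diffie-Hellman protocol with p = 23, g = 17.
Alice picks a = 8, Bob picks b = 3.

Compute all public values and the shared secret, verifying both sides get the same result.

Step 1: A = g^a mod p = 17^8 mod 23 = 18.
Step 2: B = g^b mod p = 17^3 mod 23 = 14.
Step 3: Alice computes s = B^a mod p = 14^8 mod 23 = 13.
Step 4: Bob computes s = A^b mod p = 18^3 mod 23 = 13.
Both sides agree: shared secret = 13.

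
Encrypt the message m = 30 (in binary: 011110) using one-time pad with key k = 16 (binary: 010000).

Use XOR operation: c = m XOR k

Step 1: Write out the XOR operation bit by bit:
  Message: 011110
  Key:     010000
  XOR:     001110
Step 2: Convert to decimal: 001110 = 14.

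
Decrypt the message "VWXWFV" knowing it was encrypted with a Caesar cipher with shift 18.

Step 1: Reverse the shift by subtracting 18 from each letter position.
  V (position 21) -> position (21-18) mod 26 = 3 -> D
  W (position 22) -> position (22-18) mod 26 = 4 -> E
  X (position 23) -> position (23-18) mod 26 = 5 -> F
  W (position 22) -> position (22-18) mod 26 = 4 -> E
  F (position 5) -> position (5-18) mod 26 = 13 -> N
  V (position 21) -> position (21-18) mod 26 = 3 -> D
Decrypted message: DEFEND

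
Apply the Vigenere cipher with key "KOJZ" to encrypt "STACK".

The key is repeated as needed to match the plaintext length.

Step 1: Repeat key to match plaintext length:
  Plaintext: STACK
  Key:       KOJZK
Step 2: Encrypt each letter:
  S(18) + K(10) = (18+10) mod 26 = 2 = C
  T(19) + O(14) = (19+14) mod 26 = 7 = H
  A(0) + J(9) = (0+9) mod 26 = 9 = J
  C(2) + Z(25) = (2+25) mod 26 = 1 = B
  K(10) + K(10) = (10+10) mod 26 = 20 = U
Ciphertext: CHJBU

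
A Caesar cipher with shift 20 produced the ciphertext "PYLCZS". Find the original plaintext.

Step 1: Reverse the shift by subtracting 20 from each letter position.
  P (position 15) -> position (15-20) mod 26 = 21 -> V
  Y (position 24) -> position (24-20) mod 26 = 4 -> E
  L (position 11) -> position (11-20) mod 26 = 17 -> R
  C (position 2) -> position (2-20) mod 26 = 8 -> I
  Z (position 25) -> position (25-20) mod 26 = 5 -> F
  S (position 18) -> position (18-20) mod 26 = 24 -> Y
Decrypted message: VERIFY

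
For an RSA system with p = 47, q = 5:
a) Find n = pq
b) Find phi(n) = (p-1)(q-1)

Step 1: n = p * q = 47 * 5 = 235.
Step 2: phi(n) = (p-1)(q-1) = 46 * 4 = 184.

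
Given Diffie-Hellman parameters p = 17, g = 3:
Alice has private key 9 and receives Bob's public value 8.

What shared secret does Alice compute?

Step 1: s = B^a mod p = 8^9 mod 17.
  8^1 mod 17 = 8
  8^2 mod 17 = (8 * 8) mod 17 = 13
  8^3 mod 17 = (13 * 8) mod 17 = 2
  8^4 mod 17 = (2 * 8) mod 17 = 16
  8^5 mod 17 = (16 * 8) mod 17 = 9
  8^6 mod 17 = (9 * 8) mod 17 = 4
  8^7 mod 17 = (4 * 8) mod 17 = 15
  8^8 mod 17 = (15 * 8) mod 17 = 1
  8^9 mod 17 = (1 * 8) mod 17 = 8
Result: shared secret = 8.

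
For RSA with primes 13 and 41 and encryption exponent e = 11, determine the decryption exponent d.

Step 1: n = 13 * 41 = 533.
Step 2: phi(n) = 12 * 40 = 480.
Step 3: Find d such that 11 * d = 1 (mod 480).
Step 4: d = 11^(-1) mod 480 = 131.
Verification: 11 * 131 = 1441 = 3 * 480 + 1.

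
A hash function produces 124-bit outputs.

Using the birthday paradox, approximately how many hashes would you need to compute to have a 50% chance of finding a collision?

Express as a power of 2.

Step 1: The birthday paradox gives collision probability ~50% after sqrt(2^n) = 2^(n/2) hashes.
Step 2: For 124-bit output: 2^(124/2) = 2^62.
Step 3: Approximately 2^62 hash computations needed.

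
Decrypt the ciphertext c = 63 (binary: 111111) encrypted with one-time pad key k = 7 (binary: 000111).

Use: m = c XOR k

Step 1: XOR ciphertext with key:
  Ciphertext: 111111
  Key:        000111
  XOR:        111000
Step 2: Plaintext = 111000 = 56 in decimal.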